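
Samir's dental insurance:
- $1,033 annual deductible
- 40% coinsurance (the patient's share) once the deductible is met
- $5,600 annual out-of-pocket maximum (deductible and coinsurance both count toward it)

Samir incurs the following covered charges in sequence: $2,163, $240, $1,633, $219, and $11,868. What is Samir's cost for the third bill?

#1 ($2,163): deductible takes $1,033, $1,130 remains; patient's 40% is $452. Patient owes $1,485 (running OOP $1,485).
#2 ($240): deductible already satisfied, so patient's share is 40% × $240 = $96. Cost to patient: $96. OOP to date $1,581.
#3 ($1,633): 40% coinsurance on $1,633 = $653.20. Patient pays $653.20; OOP now $2,234.20.

$653.20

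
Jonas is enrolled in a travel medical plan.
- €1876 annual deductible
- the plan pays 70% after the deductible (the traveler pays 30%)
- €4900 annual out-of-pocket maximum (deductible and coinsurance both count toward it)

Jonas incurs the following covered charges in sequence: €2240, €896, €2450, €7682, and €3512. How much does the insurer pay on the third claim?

€1715

Claim 1 — €2240: €1876 finishes the deductible; €364 goes to coinsurance; 30% of €364 = €109.20. Cost to traveler: €1985.20. OOP to date €1985.20. Insurer: €2240 − €1985.20 = €254.80.
Claim 2 — €896: deductible met; 30% of €896 = €268.80. Traveler owes €268.80 (running OOP €2254). Plan pays €896 − €268.80 = €627.20.
Claim 3 — €2450: deductible met; 30% of €2450 = €735. Traveler owes €735 (running OOP €2989). Insurer: €2450 − €735 = €1715.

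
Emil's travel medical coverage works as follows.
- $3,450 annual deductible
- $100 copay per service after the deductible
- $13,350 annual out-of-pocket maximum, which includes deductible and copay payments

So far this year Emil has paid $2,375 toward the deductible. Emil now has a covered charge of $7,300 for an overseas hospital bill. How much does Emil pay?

Remaining deductible: $3,450 − $2,375 = $1,075.
That leaves $7,300 − $1,075 = $6,225 for the copay.
Copay on this service: $100.
That puts the traveler's cost at $1,075 + $100 = $1,175 before any cap.
Total out-of-pocket so far would be $2,375 + $1,175 = $3,550, below the $13,350 cap — no reduction.

$1,175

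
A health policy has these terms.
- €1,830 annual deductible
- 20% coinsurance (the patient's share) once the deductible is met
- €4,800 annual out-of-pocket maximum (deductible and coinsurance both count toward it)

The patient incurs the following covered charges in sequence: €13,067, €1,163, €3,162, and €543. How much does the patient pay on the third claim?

Bill 1, €13,067: €1,830 finishes the deductible; €11,237 goes to coinsurance; coinsurance €11,237 × 20% = €2,247.40. Patient pays €4,077.40; OOP now €4,077.40.
Bill 2, €1,163: 20% coinsurance on €1,163 = €232.60. Cost to patient: €232.60. OOP to date €4,310.
Bill 3, €3,162: deductible met; 20% of €3,162 = €632.40. OOP would hit €4,942.40 > €4,800, so the cap limits the patient to €4,800 − €4,310 = €490.

€490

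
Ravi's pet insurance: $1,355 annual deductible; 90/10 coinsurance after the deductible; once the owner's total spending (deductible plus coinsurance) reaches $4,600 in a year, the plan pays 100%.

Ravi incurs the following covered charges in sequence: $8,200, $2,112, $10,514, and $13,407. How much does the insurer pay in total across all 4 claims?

$29,633

#1 ($8,200): deductible takes $1,355, $6,845 remains; 10% of $6,845 = $684.50. Cost to owner: $2,039.50. OOP to date $2,039.50. Insurer: $8,200 − $2,039.50 = $6,160.50.
#2 ($2,112): 10% coinsurance on $2,112 = $211.20. Owner owes $211.20 (running OOP $2,250.70). Insurer: $2,112 − $211.20 = $1,900.80.
#3 ($10,514): deductible met; 10% of $10,514 = $1,051.40. Owner pays $1,051.40; OOP now $3,302.10. Insurer: $10,514 − $1,051.40 = $9,462.60.
#4 ($13,407): 10% coinsurance on $13,407 = $1,340.70. OOP would hit $4,642.80 > $4,600, so the cap limits the owner to $4,600 − $3,302.10 = $1,297.90. Plan pays $13,407 − $1,297.90 = $12,109.10.
Insurer total: $6,160.50 + $1,900.80 + $9,462.60 + $12,109.10 = $29,633.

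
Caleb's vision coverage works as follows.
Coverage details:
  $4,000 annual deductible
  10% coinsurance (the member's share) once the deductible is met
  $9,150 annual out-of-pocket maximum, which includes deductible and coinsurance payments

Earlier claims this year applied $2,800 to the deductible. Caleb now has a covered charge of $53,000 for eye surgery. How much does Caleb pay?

$6,350

$2,800 of the $4,000 deductible is already met, leaving $1,200.
The remaining $51,800 (= $53,000 − $1,200) moves to coinsurance.
10% of $51,800 = $5,180 falls to the member.
Member responsibility before any cap: $1,200 + $5,180 = $6,380.
Adding $6,380 to the $2,800 already spent would give $9,180, which exceeds the $9,150 cap; the member pays just $9,150 − $2,800 = $6,350.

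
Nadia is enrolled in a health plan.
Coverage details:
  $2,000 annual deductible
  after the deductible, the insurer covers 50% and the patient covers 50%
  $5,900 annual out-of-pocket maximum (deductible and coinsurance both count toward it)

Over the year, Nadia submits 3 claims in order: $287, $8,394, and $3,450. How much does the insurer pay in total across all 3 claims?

#1 ($287): entire amount goes to the deductible. Patient pays $287; OOP now $287. Plan pays $287 − $287 = $0.
#2 ($8,394): deductible takes $1,713, $6,681 remains; patient's 50% is $3,340.50. Cost to patient: $5,053.50. OOP to date $5,340.50. Plan pays $8,394 − $5,053.50 = $3,340.50.
#3 ($3,450): deductible met; 50% of $3,450 = $1,725. That would push OOP to $7,065.50, over the $5,900 cap, so patient pays $5,900 − $5,340.50 = $559.50. Plan pays $3,450 − $559.50 = $2,890.50.
Insurer total = bills − patient's total = $12,131 − $5,900 = $6,231.

$6,231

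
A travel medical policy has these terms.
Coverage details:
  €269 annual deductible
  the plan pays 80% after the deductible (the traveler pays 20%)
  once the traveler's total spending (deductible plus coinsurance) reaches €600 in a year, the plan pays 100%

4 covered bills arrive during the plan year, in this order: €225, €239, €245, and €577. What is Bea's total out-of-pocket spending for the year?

€472.40

#1 (€225): fully absorbed by the deductible. Traveler pays €225; OOP now €225.
#2 (€239): €44 finishes the deductible; €195 goes to coinsurance; coinsurance €195 × 20% = €39. Traveler owes €83 (running OOP €308).
#3 (€245): deductible met; 20% of €245 = €49. Traveler pays €49; OOP now €357.
#4 (€577): deductible already satisfied, so traveler's share is 20% × €577 = €115.40. Cost to traveler: €115.40. OOP to date €472.40.
Total paid by the traveler: €225 + €83 + €49 + €115.40 = €472.40.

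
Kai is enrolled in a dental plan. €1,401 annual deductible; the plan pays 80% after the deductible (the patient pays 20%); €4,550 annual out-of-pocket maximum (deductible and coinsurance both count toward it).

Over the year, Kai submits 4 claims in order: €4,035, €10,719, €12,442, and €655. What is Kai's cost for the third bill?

€478.40

Claim 1 — €4,035: deductible takes €1,401, €2,634 remains; 20% of €2,634 = €526.80. Patient pays €1,927.80; OOP now €1,927.80.
Claim 2 — €10,719: deductible met; 20% of €10,719 = €2,143.80. Patient pays €2,143.80; OOP now €4,071.60.
Claim 3 — €12,442: deductible already satisfied, so patient's share is 20% × €12,442 = €2,488.40. That would push OOP to €6,560, over the €4,550 cap, so patient pays €4,550 − €4,071.60 = €478.40.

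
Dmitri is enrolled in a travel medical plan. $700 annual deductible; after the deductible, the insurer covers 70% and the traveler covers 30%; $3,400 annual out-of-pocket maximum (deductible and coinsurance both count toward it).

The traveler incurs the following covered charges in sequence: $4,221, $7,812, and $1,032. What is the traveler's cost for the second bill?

#1 ($4,221): $700 finishes the deductible; $3,521 goes to coinsurance; coinsurance $3,521 × 30% = $1,056.30. Traveler pays $1,756.30; OOP now $1,756.30.
#2 ($7,812): deductible already satisfied, so traveler's share is 30% × $7,812 = $2,343.60. Adding that to $1,756.30 gives $4,099.90, past the $3,400 cap; traveler pays only $3,400 − $1,756.30 = $1,643.70.

$1,643.70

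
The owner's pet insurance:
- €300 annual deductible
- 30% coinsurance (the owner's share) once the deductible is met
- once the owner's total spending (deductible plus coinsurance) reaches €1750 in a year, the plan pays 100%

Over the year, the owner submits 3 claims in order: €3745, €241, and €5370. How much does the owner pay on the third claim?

€344.20

Claim 1 — €3745: deductible takes €300, €3445 remains; coinsurance €3445 × 30% = €1033.50. Owner owes €1333.50 (running OOP €1333.50).
Claim 2 — €241: deductible met; 30% of €241 = €72.30. Cost to owner: €72.30. OOP to date €1405.80.
Claim 3 — €5370: deductible met; 30% of €5370 = €1611. That would push OOP to €3016.80, over the €1750 cap, so owner pays €1750 − €1405.80 = €344.20.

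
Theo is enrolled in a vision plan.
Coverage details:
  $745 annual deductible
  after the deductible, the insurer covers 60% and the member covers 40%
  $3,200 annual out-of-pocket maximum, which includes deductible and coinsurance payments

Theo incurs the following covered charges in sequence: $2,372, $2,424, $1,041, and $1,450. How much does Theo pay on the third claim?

#1 ($2,372): $745 to deductible, leaving $1,627; coinsurance $1,627 × 40% = $650.80. Member pays $1,395.80; OOP now $1,395.80.
#2 ($2,424): deductible already satisfied, so member's share is 40% × $2,424 = $969.60. Cost to member: $969.60. OOP to date $2,365.40.
#3 ($1,041): deductible met; 40% of $1,041 = $416.40. Member owes $416.40 (running OOP $2,781.80).

$416.40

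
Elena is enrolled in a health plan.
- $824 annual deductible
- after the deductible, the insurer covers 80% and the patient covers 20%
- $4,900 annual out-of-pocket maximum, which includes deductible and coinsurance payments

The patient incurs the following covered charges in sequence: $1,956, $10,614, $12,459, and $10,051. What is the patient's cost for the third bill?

$1,726.80

#1 ($1,956): $824 to deductible, leaving $1,132; 20% of $1,132 = $226.40. Patient owes $1,050.40 (running OOP $1,050.40).
#2 ($10,614): 20% coinsurance on $10,614 = $2,122.80. Patient pays $2,122.80; OOP now $3,173.20.
#3 ($12,459): deductible met; 20% of $12,459 = $2,491.80. OOP would hit $5,665 > $4,900, so the cap limits the patient to $4,900 − $3,173.20 = $1,726.80.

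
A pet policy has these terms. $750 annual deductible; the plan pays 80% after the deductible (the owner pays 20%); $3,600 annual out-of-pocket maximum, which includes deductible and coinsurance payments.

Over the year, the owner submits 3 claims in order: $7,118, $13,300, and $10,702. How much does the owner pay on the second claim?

$1,576.40

Claim 1 — $7,118: $750 to deductible, leaving $6,368; coinsurance $6,368 × 20% = $1,273.60. Owner owes $2,023.60 (running OOP $2,023.60).
Claim 2 — $13,300: 20% coinsurance on $13,300 = $2,660. That would push OOP to $4,683.60, over the $3,600 cap, so owner pays $3,600 − $2,023.60 = $1,576.40.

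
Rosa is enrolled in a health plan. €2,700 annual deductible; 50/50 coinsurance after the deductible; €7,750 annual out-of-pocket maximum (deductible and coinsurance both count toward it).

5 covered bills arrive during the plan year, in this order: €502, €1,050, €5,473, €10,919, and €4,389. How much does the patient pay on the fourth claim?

Claim 1 (€502): all of it applies to the deductible. Patient pays €502; OOP now €502.
Claim 2 (€1,050): fully absorbed by the deductible. Patient owes €1,050 (running OOP €1,552).
Claim 3 (€5,473): €1,148 finishes the deductible; €4,325 goes to coinsurance; 50% of €4,325 = €2,162.50. Cost to patient: €3,310.50. OOP to date €4,862.50.
Claim 4 (€10,919): deductible met; 50% of €10,919 = €5,459.50. Adding that to €4,862.50 gives €10,322, past the €7,750 cap; patient pays only €7,750 − €4,862.50 = €2,887.50.

€2,887.50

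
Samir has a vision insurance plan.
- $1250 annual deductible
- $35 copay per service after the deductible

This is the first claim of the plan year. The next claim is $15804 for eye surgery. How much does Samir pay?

The full $1250 deductible is still open; $1250 of this bill applies to it.
The remaining $14554 (= $15804 − $1250) moves to the copay.
Copay on this service: $35.
So the member owes $1250 + $35 = $1285.

$1285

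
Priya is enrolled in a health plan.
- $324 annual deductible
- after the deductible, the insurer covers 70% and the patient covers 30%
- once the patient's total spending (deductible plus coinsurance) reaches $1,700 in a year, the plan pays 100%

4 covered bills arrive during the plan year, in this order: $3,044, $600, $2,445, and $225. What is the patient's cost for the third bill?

$380

#1 ($3,044): $324 finishes the deductible; $2,720 goes to coinsurance; 30% of $2,720 = $816. Patient owes $1,140 (running OOP $1,140).
#2 ($600): 30% coinsurance on $600 = $180. Cost to patient: $180. OOP to date $1,320.
#3 ($2,445): 30% coinsurance on $2,445 = $733.50. Adding that to $1,320 gives $2,053.50, past the $1,700 cap; patient pays only $1,700 − $1,320 = $380.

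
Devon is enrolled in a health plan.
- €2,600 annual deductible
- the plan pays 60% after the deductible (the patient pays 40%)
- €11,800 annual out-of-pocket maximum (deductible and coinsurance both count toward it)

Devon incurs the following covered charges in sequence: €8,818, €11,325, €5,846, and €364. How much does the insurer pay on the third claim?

€3,663.20

Bill 1, €8,818: deductible takes €2,600, €6,218 remains; 40% of €6,218 = €2,487.20. Patient owes €5,087.20 (running OOP €5,087.20). Insurer: €8,818 − €5,087.20 = €3,730.80.
Bill 2, €11,325: deductible met; 40% of €11,325 = €4,530. Cost to patient: €4,530. OOP to date €9,617.20. Insurer: €11,325 − €4,530 = €6,795.
Bill 3, €5,846: deductible already satisfied, so patient's share is 40% × €5,846 = €2,338.40. That would push OOP to €11,955.60, over the €11,800 cap, so patient pays €11,800 − €9,617.20 = €2,182.80. Insurer: €5,846 − €2,182.80 = €3,663.20.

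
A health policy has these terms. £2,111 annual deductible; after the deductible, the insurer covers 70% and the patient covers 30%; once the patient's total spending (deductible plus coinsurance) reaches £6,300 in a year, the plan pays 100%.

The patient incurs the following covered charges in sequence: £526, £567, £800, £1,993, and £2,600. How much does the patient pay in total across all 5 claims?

Bill 1, £526: entire amount goes to the deductible. Cost to patient: £526. OOP to date £526.
Bill 2, £567: fully absorbed by the deductible. Cost to patient: £567. OOP to date £1,093.
Bill 3, £800: entire amount goes to the deductible. Patient owes £800 (running OOP £1,893).
Bill 4, £1,993: deductible takes £218, £1,775 remains; 30% of £1,775 = £532.50. Patient pays £750.50; OOP now £2,643.50.
Bill 5, £2,600: 30% coinsurance on £2,600 = £780. Cost to patient: £780. OOP to date £3,423.50.
Total paid by the patient: £526 + £567 + £800 + £750.50 + £780 = £3,423.50.

£3,423.50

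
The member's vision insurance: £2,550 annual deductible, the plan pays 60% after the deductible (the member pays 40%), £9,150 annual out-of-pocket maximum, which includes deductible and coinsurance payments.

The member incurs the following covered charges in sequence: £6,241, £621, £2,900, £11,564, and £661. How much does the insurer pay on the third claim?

£1,740

Claim 1 — £6,241: deductible takes £2,550, £3,691 remains; member's 40% is £1,476.40. Member pays £4,026.40; OOP now £4,026.40. Insurer: £6,241 − £4,026.40 = £2,214.60.
Claim 2 — £621: deductible already satisfied, so member's share is 40% × £621 = £248.40. Member pays £248.40; OOP now £4,274.80. Insurer: £621 − £248.40 = £372.60.
Claim 3 — £2,900: deductible already satisfied, so member's share is 40% × £2,900 = £1,160. Member pays £1,160; OOP now £5,434.80. Plan pays £2,900 − £1,160 = £1,740.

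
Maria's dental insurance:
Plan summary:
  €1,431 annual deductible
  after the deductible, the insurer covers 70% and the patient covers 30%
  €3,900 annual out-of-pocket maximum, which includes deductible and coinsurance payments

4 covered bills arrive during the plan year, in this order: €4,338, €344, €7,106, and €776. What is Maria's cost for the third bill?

€1,493.70

Bill 1, €4,338: €1,431 finishes the deductible; €2,907 goes to coinsurance; patient's 30% is €872.10. Patient owes €2,303.10 (running OOP €2,303.10).
Bill 2, €344: deductible met; 30% of €344 = €103.20. Cost to patient: €103.20. OOP to date €2,406.30.
Bill 3, €7,106: 30% coinsurance on €7,106 = €2,131.80. Adding that to €2,406.30 gives €4,538.10, past the €3,900 cap; patient pays only €3,900 − €2,406.30 = €1,493.70.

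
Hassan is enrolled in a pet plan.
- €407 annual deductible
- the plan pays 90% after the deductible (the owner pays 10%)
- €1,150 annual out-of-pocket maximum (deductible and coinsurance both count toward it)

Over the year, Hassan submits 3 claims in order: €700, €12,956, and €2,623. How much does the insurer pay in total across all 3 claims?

Claim 1 (€700): deductible takes €407, €293 remains; owner's 10% is €29.30. Owner pays €436.30; OOP now €436.30. Plan pays €700 − €436.30 = €263.70.
Claim 2 (€12,956): deductible already satisfied, so owner's share is 10% × €12,956 = €1,295.60. That would push OOP to €1,731.90, over the €1,150 cap, so owner pays €1,150 − €436.30 = €713.70. Plan pays €12,956 − €713.70 = €12,242.30.
Claim 3 (€2,623): deductible met; 10% of €2,623 = €262.30. OOP would hit €1,412.30 > €1,150, so the cap limits the owner to €1,150 − €1,150 = €0. Plan pays €2,623 − €0 = €2,623.
Insurer total = bills − owner's total = €16,279 − €1,150 = €15,129.

€15,129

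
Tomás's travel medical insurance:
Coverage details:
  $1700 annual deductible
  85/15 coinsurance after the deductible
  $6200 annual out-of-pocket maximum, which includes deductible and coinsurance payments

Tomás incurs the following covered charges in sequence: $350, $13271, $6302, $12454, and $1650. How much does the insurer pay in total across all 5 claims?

#1 ($350): fully absorbed by the deductible. Cost to traveler: $350. OOP to date $350. Plan pays $350 − $350 = $0.
#2 ($13271): $1350 finishes the deductible; $11921 goes to coinsurance; 15% of $11921 = $1788.15. Traveler owes $3138.15 (running OOP $3488.15). Plan pays $13271 − $3138.15 = $10132.85.
#3 ($6302): 15% coinsurance on $6302 = $945.30. Traveler pays $945.30; OOP now $4433.45. Plan pays $6302 − $945.30 = $5356.70.
#4 ($12454): deductible met; 15% of $12454 = $1868.10. That would push OOP to $6301.55, over the $6200 cap, so traveler pays $6200 − $4433.45 = $1766.55. Plan pays $12454 − $1766.55 = $10687.45.
#5 ($1650): deductible already satisfied, so traveler's share is 15% × $1650 = $247.50. That would push OOP to $6447.50, over the $6200 cap, so traveler pays $6200 − $6200 = $0. Plan pays $1650 − $0 = $1650.
Insurer total: $0 + $10132.85 + $5356.70 + $10687.45 + $1650 = $27827.

$27827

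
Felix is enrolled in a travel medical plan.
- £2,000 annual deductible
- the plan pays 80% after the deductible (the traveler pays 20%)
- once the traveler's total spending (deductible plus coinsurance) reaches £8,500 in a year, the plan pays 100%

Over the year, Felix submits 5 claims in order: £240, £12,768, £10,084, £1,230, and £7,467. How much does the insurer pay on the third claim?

Bill 1, £240: fully absorbed by the deductible. Traveler owes £240 (running OOP £240). Plan pays £240 − £240 = £0.
Bill 2, £12,768: deductible takes £1,760, £11,008 remains; 20% of £11,008 = £2,201.60. Cost to traveler: £3,961.60. OOP to date £4,201.60. Plan pays £12,768 − £3,961.60 = £8,806.40.
Bill 3, £10,084: deductible met; 20% of £10,084 = £2,016.80. Cost to traveler: £2,016.80. OOP to date £6,218.40. Plan pays £10,084 − £2,016.80 = £8,067.20.

£8,067.20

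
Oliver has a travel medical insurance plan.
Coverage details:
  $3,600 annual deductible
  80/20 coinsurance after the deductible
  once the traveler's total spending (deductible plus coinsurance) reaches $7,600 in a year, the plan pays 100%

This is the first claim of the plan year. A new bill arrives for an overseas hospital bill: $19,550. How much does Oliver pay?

The full $3,600 deductible is still open; $3,600 of this bill applies to it.
After the $3,600 deductible portion, $19,550 − $3,600 = $15,950 is subject to coinsurance.
20% of $15,950 = $3,190 falls to the traveler.
So the traveler owes $3,600 + $3,190 = $6,790 before any cap.
Year-to-date out-of-pocket becomes $0 + $6,790 = $6,790, still under the $7,600 maximum, so no cap applies.

$6,790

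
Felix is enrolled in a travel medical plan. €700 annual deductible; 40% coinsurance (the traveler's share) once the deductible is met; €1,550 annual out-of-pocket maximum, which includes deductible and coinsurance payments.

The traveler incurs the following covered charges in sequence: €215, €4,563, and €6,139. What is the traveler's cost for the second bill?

€1,335

#1 (€215): fully absorbed by the deductible. Traveler pays €215; OOP now €215.
#2 (€4,563): €485 to deductible, leaving €4,078; traveler's 40% is €1,631.20. Claim cost before the cap: €485 + €1,631.20 = €2,116.20. Adding that to €215 gives €2,331.20, past the €1,550 cap; traveler pays only €1,550 − €215 = €1,335.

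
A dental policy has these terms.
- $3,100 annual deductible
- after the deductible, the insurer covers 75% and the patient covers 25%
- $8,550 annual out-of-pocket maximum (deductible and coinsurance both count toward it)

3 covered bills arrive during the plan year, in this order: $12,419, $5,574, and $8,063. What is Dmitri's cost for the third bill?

Bill 1, $12,419: $3,100 finishes the deductible; $9,319 goes to coinsurance; 25% of $9,319 = $2,329.75. Patient owes $5,429.75 (running OOP $5,429.75).
Bill 2, $5,574: 25% coinsurance on $5,574 = $1,393.50. Patient owes $1,393.50 (running OOP $6,823.25).
Bill 3, $8,063: deductible already satisfied, so patient's share is 25% × $8,063 = $2,015.75. Adding that to $6,823.25 gives $8,839, past the $8,550 cap; patient pays only $8,550 − $6,823.25 = $1,726.75.

$1,726.75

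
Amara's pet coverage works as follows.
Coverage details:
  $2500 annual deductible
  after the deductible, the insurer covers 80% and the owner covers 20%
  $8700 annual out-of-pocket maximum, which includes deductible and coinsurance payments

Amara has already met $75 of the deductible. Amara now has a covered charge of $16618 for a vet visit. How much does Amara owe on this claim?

$5263.60

Deductible still to meet: $2500 − $75 = $2425.
That leaves $16618 − $2425 = $14193 for coinsurance.
Owner's 20% share of $14193 is $2838.60.
Owner responsibility before any cap: $2425 + $2838.60 = $5263.60.
Year-to-date out-of-pocket becomes $75 + $5263.60 = $5338.60, still under the $8700 maximum, so no cap applies.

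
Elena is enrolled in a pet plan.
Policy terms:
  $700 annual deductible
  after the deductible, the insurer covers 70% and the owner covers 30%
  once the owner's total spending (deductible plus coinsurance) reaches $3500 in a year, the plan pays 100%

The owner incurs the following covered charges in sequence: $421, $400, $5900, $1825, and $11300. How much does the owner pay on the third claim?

$1770

Bill 1, $421: entire amount goes to the deductible. Owner pays $421; OOP now $421.
Bill 2, $400: $279 finishes the deductible; $121 goes to coinsurance; owner's 30% is $36.30. Owner owes $315.30 (running OOP $736.30).
Bill 3, $5900: deductible already satisfied, so owner's share is 30% × $5900 = $1770. Owner pays $1770; OOP now $2506.30.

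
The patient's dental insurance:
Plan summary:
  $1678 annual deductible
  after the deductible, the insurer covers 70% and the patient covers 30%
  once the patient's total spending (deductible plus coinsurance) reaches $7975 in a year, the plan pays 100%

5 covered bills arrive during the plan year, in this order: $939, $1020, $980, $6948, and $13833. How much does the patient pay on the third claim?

Claim 1 ($939): all of it applies to the deductible. Patient owes $939 (running OOP $939).
Claim 2 ($1020): deductible takes $739, $281 remains; patient's 30% is $84.30. Patient pays $823.30; OOP now $1762.30.
Claim 3 ($980): 30% coinsurance on $980 = $294. Patient owes $294 (running OOP $2056.30).

$294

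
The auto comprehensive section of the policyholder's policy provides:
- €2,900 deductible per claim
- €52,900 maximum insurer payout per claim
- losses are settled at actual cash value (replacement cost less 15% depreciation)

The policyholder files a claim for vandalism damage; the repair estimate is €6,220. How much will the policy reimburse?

Depreciate 15%: the covered value is €6,220 × 0.85 = €5,287.
Less the €2,900 deductible: €5,287 − €2,900 = €2,387.
That's under the €52,900 cap, so the insurer reimburses the full €2,387.

€2,387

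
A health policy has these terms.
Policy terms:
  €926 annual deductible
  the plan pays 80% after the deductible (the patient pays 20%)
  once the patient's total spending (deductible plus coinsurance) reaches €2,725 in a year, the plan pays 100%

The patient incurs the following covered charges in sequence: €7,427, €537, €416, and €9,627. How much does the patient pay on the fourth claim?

Claim 1 — €7,427: €926 finishes the deductible; €6,501 goes to coinsurance; patient's 20% is €1,300.20. Patient owes €2,226.20 (running OOP €2,226.20).
Claim 2 — €537: 20% coinsurance on €537 = €107.40. Patient pays €107.40; OOP now €2,333.60.
Claim 3 — €416: deductible already satisfied, so patient's share is 20% × €416 = €83.20. Patient pays €83.20; OOP now €2,416.80.
Claim 4 — €9,627: 20% coinsurance on €9,627 = €1,925.40. OOP would hit €4,342.20 > €2,725, so the cap limits the patient to €2,725 − €2,416.80 = €308.20.

€308.20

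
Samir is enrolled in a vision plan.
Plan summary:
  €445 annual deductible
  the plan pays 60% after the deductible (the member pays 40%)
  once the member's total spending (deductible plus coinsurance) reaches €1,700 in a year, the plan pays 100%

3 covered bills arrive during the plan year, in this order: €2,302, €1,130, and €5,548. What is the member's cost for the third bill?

#1 (€2,302): €445 to deductible, leaving €1,857; member's 40% is €742.80. Member owes €1,187.80 (running OOP €1,187.80).
#2 (€1,130): deductible already satisfied, so member's share is 40% × €1,130 = €452. Member owes €452 (running OOP €1,639.80).
#3 (€5,548): deductible already satisfied, so member's share is 40% × €5,548 = €2,219.20. That would push OOP to €3,859, over the €1,700 cap, so member pays €1,700 − €1,639.80 = €60.20.

€60.20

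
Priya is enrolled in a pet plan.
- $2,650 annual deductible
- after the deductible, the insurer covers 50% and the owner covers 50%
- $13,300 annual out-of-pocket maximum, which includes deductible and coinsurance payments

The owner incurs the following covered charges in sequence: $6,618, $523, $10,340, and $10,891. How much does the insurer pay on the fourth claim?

$7,656.50

#1 ($6,618): $2,650 finishes the deductible; $3,968 goes to coinsurance; owner's 50% is $1,984. Cost to owner: $4,634. OOP to date $4,634. Plan pays $6,618 − $4,634 = $1,984.
#2 ($523): 50% coinsurance on $523 = $261.50. Owner owes $261.50 (running OOP $4,895.50). Insurer: $523 − $261.50 = $261.50.
#3 ($10,340): 50% coinsurance on $10,340 = $5,170. Owner pays $5,170; OOP now $10,065.50. Insurer: $10,340 − $5,170 = $5,170.
#4 ($10,891): 50% coinsurance on $10,891 = $5,445.50. Adding that to $10,065.50 gives $15,511, past the $13,300 cap; owner pays only $13,300 − $10,065.50 = $3,234.50. Plan pays $10,891 − $3,234.50 = $7,656.50.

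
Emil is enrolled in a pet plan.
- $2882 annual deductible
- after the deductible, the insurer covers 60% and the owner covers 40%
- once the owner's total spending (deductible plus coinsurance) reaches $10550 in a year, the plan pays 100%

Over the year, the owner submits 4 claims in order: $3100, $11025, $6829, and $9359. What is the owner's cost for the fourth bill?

Claim 1 ($3100): $2882 finishes the deductible; $218 goes to coinsurance; 40% of $218 = $87.20. Owner pays $2969.20; OOP now $2969.20.
Claim 2 ($11025): deductible already satisfied, so owner's share is 40% × $11025 = $4410. Owner owes $4410 (running OOP $7379.20).
Claim 3 ($6829): deductible already satisfied, so owner's share is 40% × $6829 = $2731.60. Cost to owner: $2731.60. OOP to date $10110.80.
Claim 4 ($9359): 40% coinsurance on $9359 = $3743.60. Adding that to $10110.80 gives $13854.40, past the $10550 cap; owner pays only $10550 − $10110.80 = $439.20.

$439.20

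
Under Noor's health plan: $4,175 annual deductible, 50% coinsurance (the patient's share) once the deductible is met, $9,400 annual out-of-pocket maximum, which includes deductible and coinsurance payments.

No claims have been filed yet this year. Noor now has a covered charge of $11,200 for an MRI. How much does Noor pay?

Deductible not yet touched, so the first $4,175 of the bill goes to the deductible.
That leaves $11,200 − $4,175 = $7,025 for coinsurance.
Patient's 50% share of $7,025 is $3,512.50.
Patient responsibility before any cap: $4,175 + $3,512.50 = $7,687.50.
Total out-of-pocket so far would be $0 + $7,687.50 = $7,687.50, below the $9,400 cap — no reduction.

$7,687.50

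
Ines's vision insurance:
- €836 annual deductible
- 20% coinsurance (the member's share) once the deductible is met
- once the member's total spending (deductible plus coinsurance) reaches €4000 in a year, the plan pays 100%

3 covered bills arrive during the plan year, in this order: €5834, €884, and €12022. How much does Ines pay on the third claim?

Claim 1 (€5834): €836 finishes the deductible; €4998 goes to coinsurance; member's 20% is €999.60. Member pays €1835.60; OOP now €1835.60.
Claim 2 (€884): deductible already satisfied, so member's share is 20% × €884 = €176.80. Member pays €176.80; OOP now €2012.40.
Claim 3 (€12022): deductible already satisfied, so member's share is 20% × €12022 = €2404.40. Adding that to €2012.40 gives €4416.80, past the €4000 cap; member pays only €4000 − €2012.40 = €1987.60.

€1987.60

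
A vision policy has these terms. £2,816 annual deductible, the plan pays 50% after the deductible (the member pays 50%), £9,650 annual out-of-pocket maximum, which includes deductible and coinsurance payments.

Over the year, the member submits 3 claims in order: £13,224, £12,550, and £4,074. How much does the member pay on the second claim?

Claim 1 — £13,224: deductible takes £2,816, £10,408 remains; coinsurance £10,408 × 50% = £5,204. Member owes £8,020 (running OOP £8,020).
Claim 2 — £12,550: 50% coinsurance on £12,550 = £6,275. OOP would hit £14,295 > £9,650, so the cap limits the member to £9,650 − £8,020 = £1,630.

£1,630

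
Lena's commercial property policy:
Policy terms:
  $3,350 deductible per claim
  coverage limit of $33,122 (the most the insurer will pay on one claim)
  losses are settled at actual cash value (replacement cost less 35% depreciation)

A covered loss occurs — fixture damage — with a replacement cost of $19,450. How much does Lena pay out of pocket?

Actual cash value after 35% depreciation: $19,450 × 65% = $12,642.50.
Less the $3,350 deductible: $12,642.50 − $3,350 = $9,292.50.
$9,292.50 ≤ $33,122, so the limit doesn't bind; insurer pays $9,292.50.
Out of pocket: $19,450 − $9,292.50 = $10,157.50.

$10,157.50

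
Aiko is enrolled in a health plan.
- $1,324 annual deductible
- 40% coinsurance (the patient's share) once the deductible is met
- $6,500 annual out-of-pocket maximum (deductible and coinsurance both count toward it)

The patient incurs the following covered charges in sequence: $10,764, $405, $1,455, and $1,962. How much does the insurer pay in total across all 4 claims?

$8,086

Claim 1 — $10,764: $1,324 to deductible, leaving $9,440; patient's 40% is $3,776. Cost to patient: $5,100. OOP to date $5,100. Insurer: $10,764 − $5,100 = $5,664.
Claim 2 — $405: 40% coinsurance on $405 = $162. Cost to patient: $162. OOP to date $5,262. Insurer: $405 − $162 = $243.
Claim 3 — $1,455: deductible met; 40% of $1,455 = $582. Cost to patient: $582. OOP to date $5,844. Insurer: $1,455 − $582 = $873.
Claim 4 — $1,962: deductible already satisfied, so patient's share is 40% × $1,962 = $784.80. OOP would hit $6,628.80 > $6,500, so the cap limits the patient to $6,500 − $5,844 = $656. Insurer: $1,962 − $656 = $1,306.
Insurer total = bills − patient's total = $14,586 − $6,500 = $8,086.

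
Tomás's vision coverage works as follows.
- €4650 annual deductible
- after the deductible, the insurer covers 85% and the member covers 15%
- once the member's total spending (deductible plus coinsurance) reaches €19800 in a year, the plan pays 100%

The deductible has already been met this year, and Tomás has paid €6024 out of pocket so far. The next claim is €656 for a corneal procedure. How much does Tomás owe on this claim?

€98.40

With the deductible met, the entire €656 is subject to coinsurance.
Member's 15% share of €656 is €98.40.
Year-to-date out-of-pocket becomes €6024 + €98.40 = €6122.40, still under the €19800 maximum, so no cap applies.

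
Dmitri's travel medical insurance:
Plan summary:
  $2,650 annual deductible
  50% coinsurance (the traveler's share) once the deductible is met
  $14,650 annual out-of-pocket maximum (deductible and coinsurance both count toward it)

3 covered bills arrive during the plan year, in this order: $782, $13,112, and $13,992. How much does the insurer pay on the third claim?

$7,614

Claim 1 ($782): entire amount goes to the deductible. Traveler owes $782 (running OOP $782). Insurer: $782 − $782 = $0.
Claim 2 ($13,112): $1,868 to deductible, leaving $11,244; traveler's 50% is $5,622. Cost to traveler: $7,490. OOP to date $8,272. Plan pays $13,112 − $7,490 = $5,622.
Claim 3 ($13,992): deductible already satisfied, so traveler's share is 50% × $13,992 = $6,996. That would push OOP to $15,268, over the $14,650 cap, so traveler pays $14,650 − $8,272 = $6,378. Plan pays $13,992 − $6,378 = $7,614.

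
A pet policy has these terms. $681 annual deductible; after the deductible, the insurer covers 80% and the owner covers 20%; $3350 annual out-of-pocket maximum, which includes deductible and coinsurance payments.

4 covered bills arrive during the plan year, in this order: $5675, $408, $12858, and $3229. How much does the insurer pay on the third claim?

Bill 1, $5675: $681 finishes the deductible; $4994 goes to coinsurance; owner's 20% is $998.80. Owner owes $1679.80 (running OOP $1679.80). Plan pays $5675 − $1679.80 = $3995.20.
Bill 2, $408: deductible met; 20% of $408 = $81.60. Owner owes $81.60 (running OOP $1761.40). Plan pays $408 − $81.60 = $326.40.
Bill 3, $12858: deductible met; 20% of $12858 = $2571.60. Adding that to $1761.40 gives $4333, past the $3350 cap; owner pays only $3350 − $1761.40 = $1588.60. Plan pays $12858 − $1588.60 = $11269.40.

$11269.40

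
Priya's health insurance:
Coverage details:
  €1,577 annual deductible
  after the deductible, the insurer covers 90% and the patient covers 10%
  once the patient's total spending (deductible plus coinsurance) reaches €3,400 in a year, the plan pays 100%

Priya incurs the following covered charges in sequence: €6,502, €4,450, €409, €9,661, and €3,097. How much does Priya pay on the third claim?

Claim 1 — €6,502: deductible takes €1,577, €4,925 remains; 10% of €4,925 = €492.50. Cost to patient: €2,069.50. OOP to date €2,069.50.
Claim 2 — €4,450: 10% coinsurance on €4,450 = €445. Patient pays €445; OOP now €2,514.50.
Claim 3 — €409: 10% coinsurance on €409 = €40.90. Patient pays €40.90; OOP now €2,555.40.

€40.90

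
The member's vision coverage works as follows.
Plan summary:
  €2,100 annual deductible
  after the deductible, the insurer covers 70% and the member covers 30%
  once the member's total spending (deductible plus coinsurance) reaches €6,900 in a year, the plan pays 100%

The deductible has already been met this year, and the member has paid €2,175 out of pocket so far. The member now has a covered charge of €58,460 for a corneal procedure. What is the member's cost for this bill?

The deductible is already satisfied, so the full bill goes to coinsurance.
Coinsurance: €58,460 × 30% = €17,538.
Adding €17,538 to the €2,175 already spent would give €19,713, which exceeds the €6,900 cap; the member pays just €6,900 − €2,175 = €4,725.

€4,725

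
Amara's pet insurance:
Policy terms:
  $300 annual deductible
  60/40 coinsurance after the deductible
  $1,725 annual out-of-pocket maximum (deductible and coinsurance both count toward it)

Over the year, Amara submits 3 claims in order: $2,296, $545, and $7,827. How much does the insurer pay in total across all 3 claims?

$8,943

#1 ($2,296): $300 finishes the deductible; $1,996 goes to coinsurance; 40% of $1,996 = $798.40. Cost to owner: $1,098.40. OOP to date $1,098.40. Plan pays $2,296 − $1,098.40 = $1,197.60.
#2 ($545): deductible already satisfied, so owner's share is 40% × $545 = $218. Owner pays $218; OOP now $1,316.40. Insurer: $545 − $218 = $327.
#3 ($7,827): deductible met; 40% of $7,827 = $3,130.80. Adding that to $1,316.40 gives $4,447.20, past the $1,725 cap; owner pays only $1,725 − $1,316.40 = $408.60. Insurer: $7,827 − $408.60 = $7,418.40.
Insurer total = bills − owner's total = $10,668 − $1,725 = $8,943.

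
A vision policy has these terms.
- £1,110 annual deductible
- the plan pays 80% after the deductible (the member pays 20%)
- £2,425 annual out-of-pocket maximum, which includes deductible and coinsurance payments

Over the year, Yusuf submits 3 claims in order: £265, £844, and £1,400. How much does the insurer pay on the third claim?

Claim 1 (£265): fully absorbed by the deductible. Cost to member: £265. OOP to date £265. Insurer: £265 − £265 = £0.
Claim 2 (£844): fully absorbed by the deductible. Member owes £844 (running OOP £1,109). Plan pays £844 − £844 = £0.
Claim 3 (£1,400): deductible takes £1, £1,399 remains; member's 20% is £279.80. Cost to member: £280.80. OOP to date £1,389.80. Insurer: £1,400 − £280.80 = £1,119.20.

£1,119.20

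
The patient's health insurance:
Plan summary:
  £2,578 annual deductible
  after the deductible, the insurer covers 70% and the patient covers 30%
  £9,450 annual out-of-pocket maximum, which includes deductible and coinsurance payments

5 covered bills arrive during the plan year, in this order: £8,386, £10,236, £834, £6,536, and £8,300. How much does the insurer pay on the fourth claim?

#1 (£8,386): £2,578 to deductible, leaving £5,808; coinsurance £5,808 × 30% = £1,742.40. Cost to patient: £4,320.40. OOP to date £4,320.40. Insurer: £8,386 − £4,320.40 = £4,065.60.
#2 (£10,236): deductible already satisfied, so patient's share is 30% × £10,236 = £3,070.80. Patient owes £3,070.80 (running OOP £7,391.20). Insurer: £10,236 − £3,070.80 = £7,165.20.
#3 (£834): deductible met; 30% of £834 = £250.20. Patient pays £250.20; OOP now £7,641.40. Plan pays £834 − £250.20 = £583.80.
#4 (£6,536): 30% coinsurance on £6,536 = £1,960.80. OOP would hit £9,602.20 > £9,450, so the cap limits the patient to £9,450 − £7,641.40 = £1,808.60. Insurer: £6,536 − £1,808.60 = £4,727.40.

£4,727.40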